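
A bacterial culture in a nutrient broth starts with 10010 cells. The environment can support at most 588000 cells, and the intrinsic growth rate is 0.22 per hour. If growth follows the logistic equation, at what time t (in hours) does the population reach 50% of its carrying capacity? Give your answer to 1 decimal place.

18.4 hours

A = (K − N₀)/N₀ = (588000 − 10010)/10010 = 57.741.
Solve 588000/(1 + 57.741·e^(−0.22t)) = 294000: 1 + 57.741·e^(−0.22t) = 2, so e^(−0.22t) = 0.0173186.
−0.22·t = ln(0.0173186) = -4.056, so t = 4.056/0.22 = 18.436.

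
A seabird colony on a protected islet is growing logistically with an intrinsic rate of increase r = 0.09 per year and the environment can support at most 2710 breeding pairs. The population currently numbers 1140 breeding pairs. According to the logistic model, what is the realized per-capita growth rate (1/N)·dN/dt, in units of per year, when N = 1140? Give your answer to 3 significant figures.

(1/N)·dN/dt = r(1 − N/K) = 0.09 × (1 − 1140/2710).
= 0.09 × 0.57934 = 0.05214.

0.0521 per year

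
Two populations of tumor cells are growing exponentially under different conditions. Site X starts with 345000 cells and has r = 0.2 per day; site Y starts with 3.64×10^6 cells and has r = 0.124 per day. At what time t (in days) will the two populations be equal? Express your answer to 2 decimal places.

31.00 days

Set 345000·e^(0.2t) = 3.64×10^6·e^(0.124t).
e^((0.2 − 0.124)t) = 3.64×10^6/345000 → e^(0.076·t) = 10.551.
0.076·t = ln(10.551) = 2.3562, so t = 2.3562/0.076 = 31.003.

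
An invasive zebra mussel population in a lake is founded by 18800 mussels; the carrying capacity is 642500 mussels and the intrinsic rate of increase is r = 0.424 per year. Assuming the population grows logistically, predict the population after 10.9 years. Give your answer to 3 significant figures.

A = (K − N₀)/N₀ = (642500 − 18800)/18800 = 33.176.
N(t) = K/(1 + A·e^(−rt)) = 642500/(1 + 33.176×e^(−0.424×10.9)).
e^(−4.622) = 0.009837; denominator = 1 + 33.176×0.009837 = 1.3263.
N = 642500/1.3263 = 484412.

484000 mussels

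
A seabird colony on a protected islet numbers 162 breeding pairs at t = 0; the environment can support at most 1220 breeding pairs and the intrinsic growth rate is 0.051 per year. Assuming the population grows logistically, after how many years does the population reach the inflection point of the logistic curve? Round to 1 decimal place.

36.8 years

Logistic growth is fastest at N = K/2 = 610.
A = (K − N₀)/N₀ = 6.5309. Set K/(1 + A·e^(−rt)) = K/2 → A·e^(−rt) = 1.
e^(−0.051t) = 1/6.5309 = 0.153119, so t = ln(6.5309)/0.051 = 1.8765/0.051 = 36.795.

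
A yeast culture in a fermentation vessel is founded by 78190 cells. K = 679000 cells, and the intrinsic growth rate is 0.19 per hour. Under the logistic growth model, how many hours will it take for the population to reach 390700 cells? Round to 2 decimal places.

12.33 hours

A = (K − N₀)/N₀ = (679000 − 78190)/78190 = 7.684.
Solve 679000/(1 + 7.684·e^(−0.19t)) = 390700: 1 + 7.684·e^(−0.19t) = 1.7379, so e^(−0.19t) = 0.0960318.
−0.19·t = ln(0.0960318) = -2.3431, so t = 2.3431/0.19 = 12.332.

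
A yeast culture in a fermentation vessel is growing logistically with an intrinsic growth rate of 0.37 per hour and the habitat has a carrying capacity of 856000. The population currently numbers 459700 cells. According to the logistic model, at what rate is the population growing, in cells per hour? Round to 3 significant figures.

dN/dt = rN(1 − N/K) = 0.37 × 459700 × (1 − 459700/856000).
1 − 459700/856000 = 0.46297; dN/dt = 0.37 × 459700 × 0.46297 = 78746.

78700 cells per hour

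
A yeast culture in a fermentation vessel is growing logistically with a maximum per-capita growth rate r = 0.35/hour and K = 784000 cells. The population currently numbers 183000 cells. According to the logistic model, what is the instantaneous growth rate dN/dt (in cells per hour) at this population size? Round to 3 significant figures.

dN/dt = rN(1 − N/K) = 0.35 × 183000 × (1 − 183000/784000).
1 − 183000/784000 = 0.76658; dN/dt = 0.35 × 183000 × 0.76658 = 49100.

49100 cells per hour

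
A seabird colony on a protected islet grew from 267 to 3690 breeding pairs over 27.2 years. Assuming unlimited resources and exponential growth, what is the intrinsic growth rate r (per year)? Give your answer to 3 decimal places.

From N(t) = N₀·e^(rt): e^(r·27.2) = 3690/267 = 13.82.
r·27.2 = ln(13.82) = 2.6261, so r = 2.6261/27.2 = 0.096549.

0.097 per year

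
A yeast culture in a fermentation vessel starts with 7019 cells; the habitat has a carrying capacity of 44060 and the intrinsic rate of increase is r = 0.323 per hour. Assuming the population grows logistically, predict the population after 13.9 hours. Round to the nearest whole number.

A = (K − N₀)/N₀ = (44060 − 7019)/7019 = 5.2772.
N(t) = K/(1 + A·e^(−rt)) = 44060/(1 + 5.2772×e^(−0.323×13.9)).
e^(−4.49) = 0.011224; denominator = 1 + 5.2772×0.011224 = 1.0592.
N = 44060/1.0592 = 41596.2.

41596 cells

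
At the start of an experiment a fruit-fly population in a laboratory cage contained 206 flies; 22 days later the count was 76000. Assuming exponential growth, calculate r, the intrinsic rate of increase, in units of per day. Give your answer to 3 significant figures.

From N(t) = N₀·e^(rt): e^(r·22) = 76000/206 = 368.93.
r·22 = ln(368.93) = 5.9106, so r = 5.9106/22 = 0.26866.

0.269 per day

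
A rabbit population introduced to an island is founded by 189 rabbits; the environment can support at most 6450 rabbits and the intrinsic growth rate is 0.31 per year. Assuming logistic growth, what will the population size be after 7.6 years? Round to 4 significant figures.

1558 rabbits

A = (K − N₀)/N₀ = (6450 − 189)/189 = 33.127.
N(t) = K/(1 + A·e^(−rt)) = 6450/(1 + 33.127×e^(−0.31×7.6)).
e^(−2.356) = 0.094799; denominator = 1 + 33.127×0.094799 = 4.1404.
N = 6450/4.1404 = 1557.82.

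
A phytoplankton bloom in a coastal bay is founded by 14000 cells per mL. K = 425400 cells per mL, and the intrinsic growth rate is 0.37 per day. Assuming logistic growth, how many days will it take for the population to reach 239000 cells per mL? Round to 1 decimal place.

A = (K − N₀)/N₀ = (425400 − 14000)/14000 = 29.386.
Solve 425400/(1 + 29.386·e^(−0.37t)) = 239000: 1 + 29.386·e^(−0.37t) = 1.7799, so e^(−0.37t) = 0.0265407.
−0.37·t = ln(0.0265407) = -3.6291, so t = 3.6291/0.37 = 9.8083.

9.8 days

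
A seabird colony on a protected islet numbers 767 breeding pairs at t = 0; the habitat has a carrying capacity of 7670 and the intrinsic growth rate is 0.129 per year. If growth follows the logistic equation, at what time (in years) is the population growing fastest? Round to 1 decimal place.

Logistic growth is fastest at N = K/2 = 3835.
A = (K − N₀)/N₀ = 9. Set K/(1 + A·e^(−rt)) = K/2 → A·e^(−rt) = 1.
e^(−0.129t) = 1/9 = 0.111111, so t = ln(9)/0.129 = 2.1972/0.129 = 17.033.

17.0 years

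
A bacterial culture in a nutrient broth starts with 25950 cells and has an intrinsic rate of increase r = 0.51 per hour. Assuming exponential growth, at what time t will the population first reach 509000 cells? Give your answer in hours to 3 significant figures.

Set N₀·e^(rt) = 509000: e^(0.51·t) = 509000/25950 = 19.615.
0.51·t = ln(19.615) = 2.9763, so t = 2.9763/0.51 = 5.8358.

5.84 hours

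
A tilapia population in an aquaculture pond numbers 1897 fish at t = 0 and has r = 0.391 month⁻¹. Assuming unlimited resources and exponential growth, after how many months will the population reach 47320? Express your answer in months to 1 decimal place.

Set N₀·e^(rt) = 47320: e^(0.391·t) = 47320/1897 = 24.945.
0.391·t = ln(24.945) = 3.2167, so t = 3.2167/0.391 = 8.2268.

8.2 months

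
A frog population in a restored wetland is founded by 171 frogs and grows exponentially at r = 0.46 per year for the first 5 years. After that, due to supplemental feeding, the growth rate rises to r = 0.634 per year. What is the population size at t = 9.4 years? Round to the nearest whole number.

27758 frogs

Phase 1: N(5) = 171·e^(0.46×5) = 171·e^2.3 = 1705.59.
Phase 2 runs for 9.4 − 5 = 4.4 years at r = 0.634.
N(9.4) = 1705.59·e^(0.634×4.4) = 1705.59·e^2.79 = 27757.6.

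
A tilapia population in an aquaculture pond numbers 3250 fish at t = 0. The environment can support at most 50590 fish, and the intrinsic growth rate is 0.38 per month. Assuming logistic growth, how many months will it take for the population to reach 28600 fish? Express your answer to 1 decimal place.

7.7 months

A = (K − N₀)/N₀ = (50590 − 3250)/3250 = 14.566.
Solve 50590/(1 + 14.566·e^(−0.38t)) = 28600: 1 + 14.566·e^(−0.38t) = 1.7689, so e^(−0.38t) = 0.0527855.
−0.38·t = ln(0.0527855) = -2.9415, so t = 2.9415/0.38 = 7.7408.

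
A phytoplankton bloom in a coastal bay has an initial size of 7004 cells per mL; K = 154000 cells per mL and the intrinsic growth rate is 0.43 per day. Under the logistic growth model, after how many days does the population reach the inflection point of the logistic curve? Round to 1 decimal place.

7.1 days

Logistic growth is fastest at N = K/2 = 77000.
A = (K − N₀)/N₀ = 20.987. Set K/(1 + A·e^(−rt)) = K/2 → A·e^(−rt) = 1.
e^(−0.43t) = 1/20.987 = 0.0476476, so t = ln(20.987)/0.43 = 3.0439/0.43 = 7.0789.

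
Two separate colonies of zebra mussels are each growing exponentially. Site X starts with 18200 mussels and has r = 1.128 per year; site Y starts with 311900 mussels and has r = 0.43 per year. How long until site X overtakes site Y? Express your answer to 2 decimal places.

Set 18200·e^(1.128t) = 311900·e^(0.43t).
e^((1.128 − 0.43)t) = 311900/18200 → e^(0.698·t) = 17.137.
0.698·t = ln(17.137) = 2.8413, so t = 2.8413/0.698 = 4.0706.

4.07 years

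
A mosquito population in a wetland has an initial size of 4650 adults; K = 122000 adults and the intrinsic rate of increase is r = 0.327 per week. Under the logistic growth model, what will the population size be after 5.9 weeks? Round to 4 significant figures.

26150 adults

A = (K − N₀)/N₀ = (122000 − 4650)/4650 = 25.237.
N(t) = K/(1 + A·e^(−rt)) = 122000/(1 + 25.237×e^(−0.327×5.9)).
e^(−1.929) = 0.14525; denominator = 1 + 25.237×0.14525 = 4.6656.
N = 122000/4.6656 = 26148.8.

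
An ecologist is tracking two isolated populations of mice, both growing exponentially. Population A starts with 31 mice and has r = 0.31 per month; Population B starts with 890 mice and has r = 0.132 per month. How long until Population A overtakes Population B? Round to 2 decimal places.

Set 31·e^(0.31t) = 890·e^(0.132t).
e^((0.31 − 0.132)t) = 890/31 → e^(0.178·t) = 28.71.
0.178·t = ln(28.71) = 3.3572, so t = 3.3572/0.178 = 18.861.

18.86 months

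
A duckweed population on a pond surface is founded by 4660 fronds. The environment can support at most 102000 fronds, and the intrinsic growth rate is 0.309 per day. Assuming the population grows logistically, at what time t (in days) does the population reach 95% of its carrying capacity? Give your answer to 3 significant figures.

A = (K − N₀)/N₀ = (102000 − 4660)/4660 = 20.888.
Solve 102000/(1 + 20.888·e^(−0.309t)) = 96900: 1 + 20.888·e^(−0.309t) = 1.0526, so e^(−0.309t) = 0.00251965.
−0.309·t = ln(0.00251965) = -5.9836, so t = 5.9836/0.309 = 19.365.

19.4 days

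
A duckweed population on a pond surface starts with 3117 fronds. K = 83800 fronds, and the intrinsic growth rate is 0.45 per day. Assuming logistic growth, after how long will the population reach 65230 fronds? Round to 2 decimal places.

A = (K − N₀)/N₀ = (83800 − 3117)/3117 = 25.885.
Solve 83800/(1 + 25.885·e^(−0.45t)) = 65230: 1 + 25.885·e^(−0.45t) = 1.2847, so e^(−0.45t) = 0.0109981.
−0.45·t = ln(0.0109981) = -4.51, so t = 4.51/0.45 = 10.022.

10.02 days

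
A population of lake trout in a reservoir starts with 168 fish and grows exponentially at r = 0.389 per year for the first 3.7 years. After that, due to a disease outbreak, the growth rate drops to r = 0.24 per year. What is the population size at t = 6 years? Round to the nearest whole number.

1231 fish

Phase 1: N(3.7) = 168·e^(0.389×3.7) = 168·e^1.439 = 708.581.
Phase 2 runs for 6 − 3.7 = 2.3 years at r = 0.24.
N(6) = 708.581·e^(0.24×2.3) = 708.581·e^0.552 = 1230.61.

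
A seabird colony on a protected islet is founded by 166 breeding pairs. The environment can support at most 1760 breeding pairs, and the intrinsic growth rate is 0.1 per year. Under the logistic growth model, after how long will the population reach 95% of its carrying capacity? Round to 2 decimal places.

A = (K − N₀)/N₀ = (1760 − 166)/166 = 9.6024.
Solve 1760/(1 + 9.6024·e^(−0.1t)) = 1672: 1 + 9.6024·e^(−0.1t) = 1.0526, so e^(−0.1t) = 0.00548108.
−0.1·t = ln(0.00548108) = -5.2065, so t = 5.2065/0.1 = 52.065.

52.06 years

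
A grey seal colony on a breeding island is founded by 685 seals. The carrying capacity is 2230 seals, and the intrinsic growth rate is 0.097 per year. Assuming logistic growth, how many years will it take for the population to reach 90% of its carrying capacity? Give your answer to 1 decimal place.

A = (K − N₀)/N₀ = (2230 − 685)/685 = 2.2555.
Solve 2230/(1 + 2.2555·e^(−0.097t)) = 2007: 1 + 2.2555·e^(−0.097t) = 1.1111, so e^(−0.097t) = 0.0492629.
−0.097·t = ln(0.0492629) = -3.0106, so t = 3.0106/0.097 = 31.037.

31.0 years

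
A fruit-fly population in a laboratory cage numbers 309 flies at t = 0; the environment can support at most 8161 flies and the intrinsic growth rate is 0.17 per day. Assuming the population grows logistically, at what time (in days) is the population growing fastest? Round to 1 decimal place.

19.0 days

Logistic growth is fastest at N = K/2 = 4080.5.
A = (K − N₀)/N₀ = 25.411. Set K/(1 + A·e^(−rt)) = K/2 → A·e^(−rt) = 1.
e^(−0.17t) = 1/25.411 = 0.039353, so t = ln(25.411)/0.17 = 3.2352/0.17 = 19.03.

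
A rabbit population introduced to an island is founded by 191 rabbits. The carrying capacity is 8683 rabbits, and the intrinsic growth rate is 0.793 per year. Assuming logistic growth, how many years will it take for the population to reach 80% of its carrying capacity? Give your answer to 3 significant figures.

A = (K − N₀)/N₀ = (8683 − 191)/191 = 44.461.
Solve 8683/(1 + 44.461·e^(−0.793t)) = 6946.4: 1 + 44.461·e^(−0.793t) = 1.25, so e^(−0.793t) = 0.00562294.
−0.793·t = ln(0.00562294) = -5.1809, so t = 5.1809/0.793 = 6.5333.

6.53 years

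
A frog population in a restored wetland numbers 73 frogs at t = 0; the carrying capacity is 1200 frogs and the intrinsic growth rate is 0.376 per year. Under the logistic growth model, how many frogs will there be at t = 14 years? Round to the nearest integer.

1111 frogs

A = (K − N₀)/N₀ = (1200 − 73)/73 = 15.438.
N(t) = K/(1 + A·e^(−rt)) = 1200/(1 + 15.438×e^(−0.376×14)).
e^(−5.264) = 0.0051746; denominator = 1 + 15.438×0.0051746 = 1.0799.
N = 1200/1.0799 = 1111.23.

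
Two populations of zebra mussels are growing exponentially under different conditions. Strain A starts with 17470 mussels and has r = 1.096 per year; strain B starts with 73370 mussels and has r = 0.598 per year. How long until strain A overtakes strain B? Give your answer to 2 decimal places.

2.88 years

Set 17470·e^(1.096t) = 73370·e^(0.598t).
e^((1.096 − 0.598)t) = 73370/17470 → e^(0.498·t) = 4.1998.
0.498·t = ln(4.1998) = 1.435, so t = 1.435/0.498 = 2.8816.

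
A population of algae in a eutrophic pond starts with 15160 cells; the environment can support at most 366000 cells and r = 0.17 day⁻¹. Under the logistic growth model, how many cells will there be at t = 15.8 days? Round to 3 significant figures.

A = (K − N₀)/N₀ = (366000 − 15160)/15160 = 23.142.
N(t) = K/(1 + A·e^(−rt)) = 366000/(1 + 23.142×e^(−0.17×15.8)).
e^(−2.686) = 0.068153; denominator = 1 + 23.142×0.068153 = 2.5772.
N = 366000/2.5772 = 142013.

142000 cells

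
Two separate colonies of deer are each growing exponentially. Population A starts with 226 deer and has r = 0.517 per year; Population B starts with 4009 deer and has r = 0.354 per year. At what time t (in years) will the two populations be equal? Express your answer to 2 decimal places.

Set 226·e^(0.517t) = 4009·e^(0.354t).
e^((0.517 − 0.354)t) = 4009/226 → e^(0.163·t) = 17.739.
0.163·t = ln(17.739) = 2.8758, so t = 2.8758/0.163 = 17.643.

17.64 years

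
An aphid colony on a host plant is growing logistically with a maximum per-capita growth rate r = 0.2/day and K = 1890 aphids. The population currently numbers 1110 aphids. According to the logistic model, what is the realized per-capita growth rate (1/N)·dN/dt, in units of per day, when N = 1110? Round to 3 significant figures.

(1/N)·dN/dt = r(1 − N/K) = 0.2 × (1 − 1110/1890).
= 0.2 × 0.4127 = 0.08254.

0.0825 per day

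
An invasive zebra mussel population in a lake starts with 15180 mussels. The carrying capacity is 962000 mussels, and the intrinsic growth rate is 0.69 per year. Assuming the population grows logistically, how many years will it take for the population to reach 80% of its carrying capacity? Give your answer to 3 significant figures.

8.00 years

A = (K − N₀)/N₀ = (962000 − 15180)/15180 = 62.373.
Solve 962000/(1 + 62.373·e^(−0.69t)) = 769600: 1 + 62.373·e^(−0.69t) = 1.25, so e^(−0.69t) = 0.00400815.
−0.69·t = ln(0.00400815) = -5.5194, so t = 5.5194/0.69 = 7.9992.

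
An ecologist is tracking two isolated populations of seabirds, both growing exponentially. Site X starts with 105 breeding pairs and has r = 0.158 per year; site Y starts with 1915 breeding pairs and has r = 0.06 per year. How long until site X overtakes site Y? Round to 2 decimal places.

Set 105·e^(0.158t) = 1915·e^(0.06t).
e^((0.158 − 0.06)t) = 1915/105 → e^(0.098·t) = 18.238.
0.098·t = ln(18.238) = 2.9035, so t = 2.9035/0.098 = 29.628.

29.63 years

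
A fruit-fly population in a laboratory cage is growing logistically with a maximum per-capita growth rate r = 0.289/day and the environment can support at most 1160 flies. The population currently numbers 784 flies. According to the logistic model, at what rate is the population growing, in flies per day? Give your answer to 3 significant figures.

dN/dt = rN(1 − N/K) = 0.289 × 784 × (1 − 784/1160).
1 − 784/1160 = 0.32414; dN/dt = 0.289 × 784 × 0.32414 = 73.442.

73.4 flies per day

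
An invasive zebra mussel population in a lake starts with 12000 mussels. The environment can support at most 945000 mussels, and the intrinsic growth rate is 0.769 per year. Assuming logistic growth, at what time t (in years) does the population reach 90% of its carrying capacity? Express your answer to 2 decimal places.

8.52 years

A = (K − N₀)/N₀ = (945000 − 12000)/12000 = 77.75.
Solve 945000/(1 + 77.75·e^(−0.769t)) = 850500: 1 + 77.75·e^(−0.769t) = 1.1111, so e^(−0.769t) = 0.00142908.
−0.769·t = ln(0.00142908) = -6.5507, so t = 6.5507/0.769 = 8.5185.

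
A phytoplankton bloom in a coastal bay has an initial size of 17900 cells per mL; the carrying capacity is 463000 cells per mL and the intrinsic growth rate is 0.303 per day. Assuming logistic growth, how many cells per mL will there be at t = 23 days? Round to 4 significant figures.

452400 cells per mL

A = (K − N₀)/N₀ = (463000 − 17900)/17900 = 24.866.
N(t) = K/(1 + A·e^(−rt)) = 463000/(1 + 24.866×e^(−0.303×23)).
e^(−6.969) = 0.00094059; denominator = 1 + 24.866×0.00094059 = 1.0234.
N = 463000/1.0234 = 452419.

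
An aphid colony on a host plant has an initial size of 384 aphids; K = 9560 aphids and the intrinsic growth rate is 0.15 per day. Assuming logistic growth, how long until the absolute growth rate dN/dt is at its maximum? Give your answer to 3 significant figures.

21.2 days

Logistic growth is fastest at N = K/2 = 4780.
A = (K − N₀)/N₀ = 23.896. Set K/(1 + A·e^(−rt)) = K/2 → A·e^(−rt) = 1.
e^(−0.15t) = 1/23.896 = 0.0418483, so t = ln(23.896)/0.15 = 3.1737/0.15 = 21.158.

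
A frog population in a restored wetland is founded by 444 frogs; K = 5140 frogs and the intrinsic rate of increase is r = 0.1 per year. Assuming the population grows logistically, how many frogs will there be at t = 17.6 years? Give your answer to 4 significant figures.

A = (K − N₀)/N₀ = (5140 − 444)/444 = 10.577.
N(t) = K/(1 + A·e^(−rt)) = 5140/(1 + 10.577×e^(−0.1×17.6)).
e^(−1.76) = 0.17204; denominator = 1 + 10.577×0.17204 = 2.8196.
N = 5140/2.8196 = 1822.92.

1823 frogs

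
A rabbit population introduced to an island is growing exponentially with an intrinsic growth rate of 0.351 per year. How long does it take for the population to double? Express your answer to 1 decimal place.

2.0 years

Doubling time t_d = ln(2)/r = 0.6931/0.351 = 1.9748.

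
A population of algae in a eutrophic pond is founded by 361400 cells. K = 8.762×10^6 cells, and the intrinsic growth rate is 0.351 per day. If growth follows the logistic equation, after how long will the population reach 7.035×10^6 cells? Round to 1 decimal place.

A = (K − N₀)/N₀ = (8.762×10^6 − 361400)/361400 = 23.245.
Solve 8.762×10^6/(1 + 23.245·e^(−0.351t)) = 7.035×10^6: 1 + 23.245·e^(−0.351t) = 1.2455, so e^(−0.351t) = 0.010561.
−0.351·t = ln(0.010561) = -4.5506, so t = 4.5506/0.351 = 12.965.

13.0 days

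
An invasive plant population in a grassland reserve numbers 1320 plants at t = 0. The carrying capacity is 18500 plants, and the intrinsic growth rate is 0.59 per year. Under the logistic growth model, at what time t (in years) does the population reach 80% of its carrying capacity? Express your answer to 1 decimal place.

A = (K − N₀)/N₀ = (18500 − 1320)/1320 = 13.015.
Solve 18500/(1 + 13.015·e^(−0.59t)) = 14800: 1 + 13.015·e^(−0.59t) = 1.25, so e^(−0.59t) = 0.0192084.
−0.59·t = ln(0.0192084) = -3.9524, so t = 3.9524/0.59 = 6.699.

6.7 years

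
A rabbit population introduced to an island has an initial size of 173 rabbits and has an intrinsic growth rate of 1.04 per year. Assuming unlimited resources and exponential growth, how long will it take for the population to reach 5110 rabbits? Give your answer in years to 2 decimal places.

3.26 years

Set N₀·e^(rt) = 5110: e^(1.04·t) = 5110/173 = 29.538.
1.04·t = ln(29.538) = 3.3857, so t = 3.3857/1.04 = 3.2554.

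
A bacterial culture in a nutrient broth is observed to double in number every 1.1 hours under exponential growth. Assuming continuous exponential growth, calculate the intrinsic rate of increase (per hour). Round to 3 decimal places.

r = ln(2)/t_d = 0.6931/1.1 = 0.63013.

0.630 per hour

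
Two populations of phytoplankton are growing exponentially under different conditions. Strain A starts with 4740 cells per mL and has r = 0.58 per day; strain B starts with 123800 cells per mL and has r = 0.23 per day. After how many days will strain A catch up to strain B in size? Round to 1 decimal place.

9.3 days

Set 4740·e^(0.58t) = 123800·e^(0.23t).
e^((0.58 − 0.23)t) = 123800/4740 → e^(0.35·t) = 26.118.
0.35·t = ln(26.118) = 3.2626, so t = 3.2626/0.35 = 9.3218.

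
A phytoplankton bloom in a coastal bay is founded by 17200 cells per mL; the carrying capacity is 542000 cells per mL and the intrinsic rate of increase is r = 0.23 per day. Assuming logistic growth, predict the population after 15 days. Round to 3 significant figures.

275000 cells per mL

A = (K − N₀)/N₀ = (542000 − 17200)/17200 = 30.512.
N(t) = K/(1 + A·e^(−rt)) = 542000/(1 + 30.512×e^(−0.23×15)).
e^(−3.45) = 0.031746; denominator = 1 + 30.512×0.031746 = 1.9686.
N = 542000/1.9686 = 275321.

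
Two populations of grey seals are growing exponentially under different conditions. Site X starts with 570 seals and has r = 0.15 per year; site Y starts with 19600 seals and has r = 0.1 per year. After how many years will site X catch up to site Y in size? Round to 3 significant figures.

70.8 years

Set 570·e^(0.15t) = 19600·e^(0.1t).
e^((0.15 − 0.1)t) = 19600/570 → e^(0.05·t) = 34.386.
0.05·t = ln(34.386) = 3.5376, so t = 3.5376/0.05 = 70.753.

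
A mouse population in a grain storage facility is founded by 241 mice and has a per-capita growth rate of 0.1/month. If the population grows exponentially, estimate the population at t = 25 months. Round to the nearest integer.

2936 mice

N(t) = N₀·e^(rt) = 241 × e^(0.1×25) = 241 × e^2.5.
e^2.5 ≈ 12.182, so N ≈ 241 × 12.182 = 2935.98.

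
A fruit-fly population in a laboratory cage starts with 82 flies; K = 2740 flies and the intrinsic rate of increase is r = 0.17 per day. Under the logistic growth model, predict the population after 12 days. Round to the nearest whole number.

525 flies

A = (K − N₀)/N₀ = (2740 − 82)/82 = 32.415.
N(t) = K/(1 + A·e^(−rt)) = 2740/(1 + 32.415×e^(−0.17×12)).
e^(−2.04) = 0.13003; denominator = 1 + 32.415×0.13003 = 5.2148.
N = 2740/5.2148 = 525.424.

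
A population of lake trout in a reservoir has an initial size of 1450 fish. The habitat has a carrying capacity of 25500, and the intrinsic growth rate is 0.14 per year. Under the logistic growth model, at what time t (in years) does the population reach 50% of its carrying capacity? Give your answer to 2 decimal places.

20.06 years

A = (K − N₀)/N₀ = (25500 − 1450)/1450 = 16.586.
Solve 25500/(1 + 16.586·e^(−0.14t)) = 12750: 1 + 16.586·e^(−0.14t) = 2, so e^(−0.14t) = 0.0602911.
−0.14·t = ln(0.0602911) = -2.8086, so t = 2.8086/0.14 = 20.061.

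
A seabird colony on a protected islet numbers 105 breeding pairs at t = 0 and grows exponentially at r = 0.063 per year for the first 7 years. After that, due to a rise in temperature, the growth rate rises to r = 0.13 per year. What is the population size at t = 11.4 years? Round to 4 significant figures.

289.2 breeding pairs

Phase 1: N(7) = 105·e^(0.063×7) = 105·e^0.441 = 163.197.
Phase 2 runs for 11.4 − 7 = 4.4 years at r = 0.13.
N(11.4) = 163.197·e^(0.13×4.4) = 163.197·e^0.572 = 289.154.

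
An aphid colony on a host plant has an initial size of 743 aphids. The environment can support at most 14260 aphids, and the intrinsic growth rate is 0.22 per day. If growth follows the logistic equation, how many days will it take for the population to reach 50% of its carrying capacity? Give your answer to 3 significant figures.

13.2 days

A = (K − N₀)/N₀ = (14260 − 743)/743 = 18.192.
Solve 14260/(1 + 18.192·e^(−0.22t)) = 7130: 1 + 18.192·e^(−0.22t) = 2, so e^(−0.22t) = 0.0549678.
−0.22·t = ln(0.0549678) = -2.901, so t = 2.901/0.22 = 13.186.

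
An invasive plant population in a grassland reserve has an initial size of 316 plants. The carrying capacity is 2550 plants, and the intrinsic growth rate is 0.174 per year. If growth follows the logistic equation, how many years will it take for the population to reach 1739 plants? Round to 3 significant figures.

A = (K − N₀)/N₀ = (2550 − 316)/316 = 7.0696.
Solve 2550/(1 + 7.0696·e^(−0.174t)) = 1739: 1 + 7.0696·e^(−0.174t) = 1.4664, so e^(−0.174t) = 0.0659668.
−0.174·t = ln(0.0659668) = -2.7186, so t = 2.7186/0.174 = 15.624.

15.6 years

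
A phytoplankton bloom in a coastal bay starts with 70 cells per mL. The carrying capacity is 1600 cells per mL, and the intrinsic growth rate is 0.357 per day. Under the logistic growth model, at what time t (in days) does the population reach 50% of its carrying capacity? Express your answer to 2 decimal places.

A = (K − N₀)/N₀ = (1600 − 70)/70 = 21.857.
Solve 1600/(1 + 21.857·e^(−0.357t)) = 800: 1 + 21.857·e^(−0.357t) = 2, so e^(−0.357t) = 0.0457516.
−0.357·t = ln(0.0457516) = -3.0845, so t = 3.0845/0.357 = 8.6401.

8.64 days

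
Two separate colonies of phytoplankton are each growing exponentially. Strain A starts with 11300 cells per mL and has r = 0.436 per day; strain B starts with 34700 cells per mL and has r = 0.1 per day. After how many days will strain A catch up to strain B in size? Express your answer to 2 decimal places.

Set 11300·e^(0.436t) = 34700·e^(0.1t).
e^((0.436 − 0.1)t) = 34700/11300 → e^(0.336·t) = 3.0708.
0.336·t = ln(3.0708) = 1.1219, so t = 1.1219/0.336 = 3.3391.

3.34 days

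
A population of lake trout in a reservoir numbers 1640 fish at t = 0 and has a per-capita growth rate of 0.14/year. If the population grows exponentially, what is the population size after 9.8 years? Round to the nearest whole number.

6467 fish

N(t) = N₀·e^(rt) = 1640 × e^(0.14×9.8) = 1640 × e^1.372.
e^1.372 ≈ 3.9432, so N ≈ 1640 × 3.9432 = 6466.9.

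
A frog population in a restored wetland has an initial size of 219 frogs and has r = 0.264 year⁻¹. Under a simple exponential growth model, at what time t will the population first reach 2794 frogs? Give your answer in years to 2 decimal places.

9.64 years

Set N₀·e^(rt) = 2794: e^(0.264·t) = 2794/219 = 12.758.
0.264·t = ln(12.758) = 2.5462, so t = 2.5462/0.264 = 9.6445.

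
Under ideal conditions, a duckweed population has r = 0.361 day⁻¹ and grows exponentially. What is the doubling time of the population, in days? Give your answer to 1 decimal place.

Doubling time t_d = ln(2)/r = 0.6931/0.361 = 1.9201.

1.9 days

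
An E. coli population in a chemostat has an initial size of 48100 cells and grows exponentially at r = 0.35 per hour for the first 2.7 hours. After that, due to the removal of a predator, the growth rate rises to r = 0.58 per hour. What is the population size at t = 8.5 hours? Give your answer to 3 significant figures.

3580000 cells

Phase 1: N(2.7) = 48100·e^(0.35×2.7) = 48100·e^0.945 = 123752.
Phase 2 runs for 8.5 − 2.7 = 5.8 hours at r = 0.58.
N(8.5) = 123752·e^(0.58×5.8) = 123752·e^3.364 = 3.577009×10^6.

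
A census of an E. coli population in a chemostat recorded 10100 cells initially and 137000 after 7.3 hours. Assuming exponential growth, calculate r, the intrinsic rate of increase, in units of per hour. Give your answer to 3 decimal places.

0.357 per hour

From N(t) = N₀·e^(rt): e^(r·7.3) = 137000/10100 = 13.564.
r·7.3 = ln(13.564) = 2.6074, so r = 2.6074/7.3 = 0.35718.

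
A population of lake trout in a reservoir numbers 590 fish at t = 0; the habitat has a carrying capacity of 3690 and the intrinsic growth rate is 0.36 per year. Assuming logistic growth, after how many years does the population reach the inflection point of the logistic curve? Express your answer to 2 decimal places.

4.61 years

Logistic growth is fastest at N = K/2 = 1845.
A = (K − N₀)/N₀ = 5.2542. Set K/(1 + A·e^(−rt)) = K/2 → A·e^(−rt) = 1.
e^(−0.36t) = 1/5.2542 = 0.190323, so t = ln(5.2542)/0.36 = 1.659/0.36 = 4.6084.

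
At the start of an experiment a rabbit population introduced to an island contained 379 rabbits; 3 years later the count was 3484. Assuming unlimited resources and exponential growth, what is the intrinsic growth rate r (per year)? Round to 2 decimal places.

0.74 per year

From N(t) = N₀·e^(rt): e^(r·3) = 3484/379 = 9.1926.
r·3 = ln(9.1926) = 2.2184, so r = 2.2184/3 = 0.73947.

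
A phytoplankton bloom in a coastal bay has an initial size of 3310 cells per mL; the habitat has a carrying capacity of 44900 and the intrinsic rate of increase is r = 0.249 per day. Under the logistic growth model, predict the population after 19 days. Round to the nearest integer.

A = (K − N₀)/N₀ = (44900 − 3310)/3310 = 12.565.
N(t) = K/(1 + A·e^(−rt)) = 44900/(1 + 12.565×e^(−0.249×19)).
e^(−4.731) = 0.0088176; denominator = 1 + 12.565×0.0088176 = 1.1108.
N = 44900/1.1108 = 40421.6.

40422 cells per mL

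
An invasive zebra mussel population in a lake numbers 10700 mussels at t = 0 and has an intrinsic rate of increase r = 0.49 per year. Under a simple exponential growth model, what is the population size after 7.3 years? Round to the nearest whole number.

382697 mussels

N(t) = N₀·e^(rt) = 10700 × e^(0.49×7.3) = 10700 × e^3.577.
e^3.577 ≈ 35.766, so N ≈ 10700 × 35.766 = 382697.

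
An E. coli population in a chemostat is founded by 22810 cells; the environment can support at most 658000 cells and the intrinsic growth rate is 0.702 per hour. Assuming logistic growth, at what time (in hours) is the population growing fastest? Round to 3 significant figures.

Logistic growth is fastest at N = K/2 = 329000.
A = (K − N₀)/N₀ = 27.847. Set K/(1 + A·e^(−rt)) = K/2 → A·e^(−rt) = 1.
e^(−0.702t) = 1/27.847 = 0.0359105, so t = ln(27.847)/0.702 = 3.3267/0.702 = 4.7389.

4.74 hours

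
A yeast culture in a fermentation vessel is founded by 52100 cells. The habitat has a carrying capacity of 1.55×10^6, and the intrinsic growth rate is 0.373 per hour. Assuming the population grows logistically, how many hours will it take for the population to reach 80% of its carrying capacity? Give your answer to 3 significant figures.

A = (K − N₀)/N₀ = (1.55×10^6 − 52100)/52100 = 28.75.
Solve 1.55×10^6/(1 + 28.75·e^(−0.373t)) = 1.24×10^6: 1 + 28.75·e^(−0.373t) = 1.25, so e^(−0.373t) = 0.00869551.
−0.373·t = ln(0.00869551) = -4.7449, so t = 4.7449/0.373 = 12.721.

12.7 hours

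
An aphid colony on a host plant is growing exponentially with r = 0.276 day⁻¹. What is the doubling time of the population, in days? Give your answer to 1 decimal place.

2.5 days

Doubling time t_d = ln(2)/r = 0.6931/0.276 = 2.5114.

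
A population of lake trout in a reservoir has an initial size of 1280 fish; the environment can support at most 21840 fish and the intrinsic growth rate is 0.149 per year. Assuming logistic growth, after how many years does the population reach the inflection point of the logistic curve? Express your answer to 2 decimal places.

18.63 years

Logistic growth is fastest at N = K/2 = 10920.
A = (K − N₀)/N₀ = 16.062. Set K/(1 + A·e^(−rt)) = K/2 → A·e^(−rt) = 1.
e^(−0.149t) = 1/16.062 = 0.0622568, so t = ln(16.062)/0.149 = 2.7765/0.149 = 18.634.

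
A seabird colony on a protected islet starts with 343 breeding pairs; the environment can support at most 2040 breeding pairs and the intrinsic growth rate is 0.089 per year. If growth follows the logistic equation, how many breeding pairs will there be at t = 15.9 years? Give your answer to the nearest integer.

927 breeding pairs

A = (K − N₀)/N₀ = (2040 − 343)/343 = 4.9475.
N(t) = K/(1 + A·e^(−rt)) = 2040/(1 + 4.9475×e^(−0.089×15.9)).
e^(−1.415) = 0.2429; denominator = 1 + 4.9475×0.2429 = 2.2018.
N = 2040/2.2018 = 926.532.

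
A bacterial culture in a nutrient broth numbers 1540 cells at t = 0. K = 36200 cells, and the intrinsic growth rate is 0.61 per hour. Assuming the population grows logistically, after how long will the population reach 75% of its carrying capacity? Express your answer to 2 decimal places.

6.91 hours

A = (K − N₀)/N₀ = (36200 − 1540)/1540 = 22.506.
Solve 36200/(1 + 22.506·e^(−0.61t)) = 27150: 1 + 22.506·e^(−0.61t) = 1.3333, so e^(−0.61t) = 0.0148105.
−0.61·t = ln(0.0148105) = -4.2124, so t = 4.2124/0.61 = 6.9056.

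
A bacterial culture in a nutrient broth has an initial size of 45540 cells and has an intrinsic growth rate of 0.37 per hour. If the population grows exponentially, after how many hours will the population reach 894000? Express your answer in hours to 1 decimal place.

8.0 hours

Set N₀·e^(rt) = 894000: e^(0.37·t) = 894000/45540 = 19.631.
0.37·t = ln(19.631) = 2.9771, so t = 2.9771/0.37 = 8.0463.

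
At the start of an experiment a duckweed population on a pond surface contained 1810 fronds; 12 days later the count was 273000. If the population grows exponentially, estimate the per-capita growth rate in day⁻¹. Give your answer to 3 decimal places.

0.418 per day

From N(t) = N₀·e^(rt): e^(r·12) = 273000/1810 = 150.83.
r·12 = ln(150.83) = 5.0161, so r = 5.0161/12 = 0.41801.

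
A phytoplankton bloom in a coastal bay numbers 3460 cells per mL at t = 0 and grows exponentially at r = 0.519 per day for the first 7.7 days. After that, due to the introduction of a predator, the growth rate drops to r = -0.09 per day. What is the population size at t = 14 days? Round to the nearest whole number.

Phase 1: N(7.7) = 3460·e^(0.519×7.7) = 3460·e^3.996 = 188212.
Phase 2 runs for 14 − 7.7 = 6.3 days at r = -0.09.
N(14) = 188212·e^(-0.09×6.3) = 188212·e^-0.567 = 106758.

106758 cells per mL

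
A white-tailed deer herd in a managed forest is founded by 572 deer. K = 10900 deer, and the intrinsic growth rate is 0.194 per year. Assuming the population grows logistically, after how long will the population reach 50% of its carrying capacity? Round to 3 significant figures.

14.9 years

A = (K − N₀)/N₀ = (10900 − 572)/572 = 18.056.
Solve 10900/(1 + 18.056·e^(−0.194t)) = 5450: 1 + 18.056·e^(−0.194t) = 2, so e^(−0.194t) = 0.0553834.
−0.194·t = ln(0.0553834) = -2.8935, so t = 2.8935/0.194 = 14.915.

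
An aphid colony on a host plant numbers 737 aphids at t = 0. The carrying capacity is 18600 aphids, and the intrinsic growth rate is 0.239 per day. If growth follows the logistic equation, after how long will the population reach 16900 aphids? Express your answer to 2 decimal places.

22.95 days

A = (K − N₀)/N₀ = (18600 − 737)/737 = 24.237.
Solve 18600/(1 + 24.237·e^(−0.239t)) = 16900: 1 + 24.237·e^(−0.239t) = 1.1006, so e^(−0.239t) = 0.00415026.
−0.239·t = ln(0.00415026) = -5.4846, so t = 5.4846/0.239 = 22.948.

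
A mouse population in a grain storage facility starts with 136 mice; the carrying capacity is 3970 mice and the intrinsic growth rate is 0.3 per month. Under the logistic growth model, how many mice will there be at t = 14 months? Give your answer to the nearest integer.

A = (K − N₀)/N₀ = (3970 − 136)/136 = 28.191.
N(t) = K/(1 + A·e^(−rt)) = 3970/(1 + 28.191×e^(−0.3×14)).
e^(−4.2) = 0.014996; denominator = 1 + 28.191×0.014996 = 1.4227.
N = 3970/1.4227 = 2790.38.

2790 mice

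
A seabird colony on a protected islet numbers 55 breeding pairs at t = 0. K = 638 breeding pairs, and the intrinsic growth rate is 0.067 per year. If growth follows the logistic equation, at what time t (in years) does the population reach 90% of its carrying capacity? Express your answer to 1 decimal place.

A = (K − N₀)/N₀ = (638 − 55)/55 = 10.6.
Solve 638/(1 + 10.6·e^(−0.067t)) = 574.2: 1 + 10.6·e^(−0.067t) = 1.1111, so e^(−0.067t) = 0.0104822.
−0.067·t = ln(0.0104822) = -4.5581, so t = 4.5581/0.067 = 68.031.

68.0 years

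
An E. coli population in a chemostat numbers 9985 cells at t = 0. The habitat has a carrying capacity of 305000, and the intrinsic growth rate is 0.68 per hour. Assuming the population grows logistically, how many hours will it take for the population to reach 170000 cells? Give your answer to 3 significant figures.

A = (K − N₀)/N₀ = (305000 − 9985)/9985 = 29.546.
Solve 305000/(1 + 29.546·e^(−0.68t)) = 170000: 1 + 29.546·e^(−0.68t) = 1.7941, so e^(−0.68t) = 0.0268775.
−0.68·t = ln(0.0268775) = -3.6165, so t = 3.6165/0.68 = 5.3183.

5.32 hours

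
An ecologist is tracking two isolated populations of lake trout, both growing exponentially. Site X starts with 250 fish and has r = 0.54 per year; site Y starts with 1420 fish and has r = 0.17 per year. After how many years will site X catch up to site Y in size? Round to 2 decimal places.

4.69 years

Set 250·e^(0.54t) = 1420·e^(0.17t).
e^((0.54 − 0.17)t) = 1420/250 → e^(0.37·t) = 5.68.
0.37·t = ln(5.68) = 1.737, so t = 1.737/0.37 = 4.6945.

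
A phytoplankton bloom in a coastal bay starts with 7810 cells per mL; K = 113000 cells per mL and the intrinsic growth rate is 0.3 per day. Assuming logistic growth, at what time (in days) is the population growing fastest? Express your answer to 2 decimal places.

Logistic growth is fastest at N = K/2 = 56500.
A = (K − N₀)/N₀ = 13.469. Set K/(1 + A·e^(−rt)) = K/2 → A·e^(−rt) = 1.
e^(−0.3t) = 1/13.469 = 0.0742466, so t = ln(13.469)/0.3 = 2.6004/0.3 = 8.6679.

8.67 days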